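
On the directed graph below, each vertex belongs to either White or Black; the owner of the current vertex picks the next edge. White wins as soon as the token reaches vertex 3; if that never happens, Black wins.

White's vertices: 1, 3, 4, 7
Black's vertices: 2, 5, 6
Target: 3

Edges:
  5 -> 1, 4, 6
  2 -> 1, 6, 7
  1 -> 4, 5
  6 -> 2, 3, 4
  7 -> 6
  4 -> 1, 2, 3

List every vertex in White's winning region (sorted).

1, 3, 4

A0 = {3}
A1: add {4} — 4 (White) has 4→3.
A2: add {1} — 1 (White) has 1→4.
A3 = A2; e.g. 2 (Black) can still go to 6. Fixed point.
White's winning region = {1, 3, 4}.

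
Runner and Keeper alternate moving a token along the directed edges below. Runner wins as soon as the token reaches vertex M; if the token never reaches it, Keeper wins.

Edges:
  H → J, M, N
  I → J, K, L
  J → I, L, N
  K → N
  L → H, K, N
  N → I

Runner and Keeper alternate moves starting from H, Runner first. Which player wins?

Track states (vertex, player-to-move).
A0 = {(M,Runner), (M,Keeper)}
A1: add {(H,Runner)}.
(H,Runner) ∈ A1 ⇒ Runner forces the target.

Runner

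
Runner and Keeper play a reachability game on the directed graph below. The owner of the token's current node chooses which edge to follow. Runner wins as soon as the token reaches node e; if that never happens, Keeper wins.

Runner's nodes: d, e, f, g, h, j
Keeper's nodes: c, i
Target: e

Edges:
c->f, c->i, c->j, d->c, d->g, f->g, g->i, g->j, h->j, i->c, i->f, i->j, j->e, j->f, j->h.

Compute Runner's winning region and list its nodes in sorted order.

d, e, f, g, h, j

A0 = {e}
A1: add {j} — j (Runner) has j→e.
A2: add {g, h} — g (Runner) has g→j; h (Runner) has h→j.
A3: add {d, f} — d (Runner) has d→g; f (Runner) has f→g.
A4 = A3; e.g. c (Keeper) can still go to i. Fixed point.
Runner's winning region = {d, e, f, g, h, j}.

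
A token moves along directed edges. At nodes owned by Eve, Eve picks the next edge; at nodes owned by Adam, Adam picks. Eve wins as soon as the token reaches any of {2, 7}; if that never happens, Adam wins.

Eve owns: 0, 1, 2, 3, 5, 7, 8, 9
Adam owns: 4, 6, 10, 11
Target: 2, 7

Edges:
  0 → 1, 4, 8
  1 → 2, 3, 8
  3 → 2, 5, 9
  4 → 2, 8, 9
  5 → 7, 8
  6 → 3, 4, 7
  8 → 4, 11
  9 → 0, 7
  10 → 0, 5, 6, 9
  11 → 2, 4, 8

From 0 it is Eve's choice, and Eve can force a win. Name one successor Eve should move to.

1

A0 = {2, 7}
A1: add {1, 3, 5, 9} — 1 (Eve) has 1→2; 3 (Eve) has 3→2; 5 (Eve) has 5→7; 9 (Eve) has 9→7.
A2: add {0} — 0 (Eve) has 0→1.
A3 = A2; e.g. 4 (Adam) can still go to 8. Fixed point.
From 0, successor 1 is in the attractor (rank 1); the other successors 4, 8 are not.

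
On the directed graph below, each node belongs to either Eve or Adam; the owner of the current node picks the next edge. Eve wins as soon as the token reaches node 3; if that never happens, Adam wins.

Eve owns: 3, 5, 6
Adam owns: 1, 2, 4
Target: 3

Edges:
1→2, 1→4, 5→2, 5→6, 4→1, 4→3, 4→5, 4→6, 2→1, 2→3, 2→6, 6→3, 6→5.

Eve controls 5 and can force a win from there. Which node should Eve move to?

6

A0 = {3}
A1: add {6} — 6 (Eve) has 6→3.
A2: add {5} — 5 (Eve) has 5→6.
A3 = A2; e.g. 1 (Adam) can still go to 2. Fixed point.
From 5, successor 6 is in the attractor (rank 1); the other successor 2 is not.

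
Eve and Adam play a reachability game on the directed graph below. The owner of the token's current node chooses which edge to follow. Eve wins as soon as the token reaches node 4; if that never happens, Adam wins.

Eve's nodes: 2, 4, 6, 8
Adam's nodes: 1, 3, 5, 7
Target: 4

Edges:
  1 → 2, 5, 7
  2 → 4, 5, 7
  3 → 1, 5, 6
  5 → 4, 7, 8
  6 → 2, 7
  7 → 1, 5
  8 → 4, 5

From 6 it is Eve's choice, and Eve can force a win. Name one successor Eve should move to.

A0 = {4}
A1: add {2, 8} — 2 (Eve) has 2→4; 8 (Eve) has 8→4.
A2: add {6} — 6 (Eve) has 6→2.
A3 = A2; e.g. 1 (Adam) can still go to 5. Fixed point.
From 6, successor 2 is in the attractor (rank 1); the other successor 7 is not.

2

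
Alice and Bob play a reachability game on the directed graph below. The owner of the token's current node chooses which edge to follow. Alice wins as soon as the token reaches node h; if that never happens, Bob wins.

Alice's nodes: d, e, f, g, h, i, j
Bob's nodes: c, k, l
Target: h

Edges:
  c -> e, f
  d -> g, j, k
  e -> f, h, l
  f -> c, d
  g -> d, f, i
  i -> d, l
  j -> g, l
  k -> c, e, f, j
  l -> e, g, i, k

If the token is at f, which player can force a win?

A0 = {h}
A1: add {e} — e (Alice) has e→h.
A2 = A1; e.g. c (Bob) can still go to f. Fixed point.
f never enters the attractor, so Bob can avoid the target forever.

Bob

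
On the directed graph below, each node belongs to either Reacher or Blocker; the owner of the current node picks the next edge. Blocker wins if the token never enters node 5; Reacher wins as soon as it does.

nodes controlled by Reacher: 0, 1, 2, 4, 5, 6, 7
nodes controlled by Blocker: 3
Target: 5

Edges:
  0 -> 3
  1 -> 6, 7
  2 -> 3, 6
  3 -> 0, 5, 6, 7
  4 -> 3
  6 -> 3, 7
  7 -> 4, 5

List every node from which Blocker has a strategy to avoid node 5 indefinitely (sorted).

A0 = {5}
A1: add {7} — 7 (Reacher) has 7→5.
A2: add {1, 6} — 1 (Reacher) has 1→7; 6 (Reacher) has 6→7.
A3: add {2} — 2 (Reacher) has 2→6.
A4 = A3; e.g. 0 (Reacher) has no edge into A3. Fixed point.
Reacher's attractor = {1, 2, 5, 6, 7}; Blocker avoids the target exactly from the complement.

0, 3, 4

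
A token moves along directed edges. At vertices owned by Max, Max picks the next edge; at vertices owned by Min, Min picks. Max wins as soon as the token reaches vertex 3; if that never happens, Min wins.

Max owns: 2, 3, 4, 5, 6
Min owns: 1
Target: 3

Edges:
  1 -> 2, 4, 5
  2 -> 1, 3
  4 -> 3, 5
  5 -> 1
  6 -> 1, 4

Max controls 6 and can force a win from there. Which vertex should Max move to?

4

A0 = {3}
A1: add {2, 4} — 2 (Max) has 2→3; 4 (Max) has 4→3.
A2: add {6} — 6 (Max) has 6→4.
A3 = A2; e.g. 1 (Min) can still go to 5. Fixed point.
From 6, successor 4 is in the attractor (rank 1); the other successor 1 is not.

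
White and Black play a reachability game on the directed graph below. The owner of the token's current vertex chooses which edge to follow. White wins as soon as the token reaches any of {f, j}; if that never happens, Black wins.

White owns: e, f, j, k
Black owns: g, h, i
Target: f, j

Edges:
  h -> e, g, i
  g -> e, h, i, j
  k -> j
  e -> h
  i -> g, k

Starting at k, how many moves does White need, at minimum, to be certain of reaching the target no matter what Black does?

A0 = {f, j}
A1: add {k} — k (White) has k→j.
A2 = A1; e.g. e (White) has no edge into A1. Fixed point.
k enters the attractor at level 1, so White can force the target in 1 move from there.

1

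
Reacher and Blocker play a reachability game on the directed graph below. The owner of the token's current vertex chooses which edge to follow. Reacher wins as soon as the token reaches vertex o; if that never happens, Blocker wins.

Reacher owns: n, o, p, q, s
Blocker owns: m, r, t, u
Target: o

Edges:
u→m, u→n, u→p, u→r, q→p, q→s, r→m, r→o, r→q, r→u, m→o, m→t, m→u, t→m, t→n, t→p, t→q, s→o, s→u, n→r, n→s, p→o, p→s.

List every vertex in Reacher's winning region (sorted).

A0 = {o}
A1: add {p, s} — p (Reacher) has p→o; s (Reacher) has s→o.
A2: add {n, q} — n (Reacher) has n→s; q (Reacher) has q→p.
A3 = A2; e.g. m (Blocker) can still go to t. Fixed point.
Reacher's winning region = {n, o, p, q, s}.

n, o, p, q, s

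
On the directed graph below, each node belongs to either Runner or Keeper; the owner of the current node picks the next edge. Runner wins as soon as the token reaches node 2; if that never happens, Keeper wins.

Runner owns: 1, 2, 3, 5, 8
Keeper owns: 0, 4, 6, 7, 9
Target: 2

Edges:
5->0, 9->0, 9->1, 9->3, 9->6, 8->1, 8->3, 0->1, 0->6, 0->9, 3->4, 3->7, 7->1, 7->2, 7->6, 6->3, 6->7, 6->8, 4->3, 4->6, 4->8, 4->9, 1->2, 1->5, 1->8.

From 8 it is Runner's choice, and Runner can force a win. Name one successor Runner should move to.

1

A0 = {2}
A1: add {1} — 1 (Runner) has 1→2.
A2: add {8} — 8 (Runner) has 8→1.
A3 = A2; e.g. 0 (Keeper) can still go to 6. Fixed point.
From 8, successor 1 is in the attractor (rank 1); the other successor 3 is not.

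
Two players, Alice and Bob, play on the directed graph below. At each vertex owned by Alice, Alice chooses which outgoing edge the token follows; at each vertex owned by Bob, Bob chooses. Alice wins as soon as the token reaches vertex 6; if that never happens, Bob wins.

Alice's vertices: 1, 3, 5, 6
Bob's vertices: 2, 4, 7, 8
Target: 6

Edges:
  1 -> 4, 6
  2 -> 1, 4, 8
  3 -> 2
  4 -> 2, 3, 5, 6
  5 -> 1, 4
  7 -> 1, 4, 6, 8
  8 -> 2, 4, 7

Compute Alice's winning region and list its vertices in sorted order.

A0 = {6}
A1: add {1} — 1 (Alice) has 1→6.
A2: add {5} — 5 (Alice) has 5→1.
A3 = A2; e.g. 2 (Bob) can still go to 4. Fixed point.
Alice's winning region = {1, 5, 6}.

1, 5, 6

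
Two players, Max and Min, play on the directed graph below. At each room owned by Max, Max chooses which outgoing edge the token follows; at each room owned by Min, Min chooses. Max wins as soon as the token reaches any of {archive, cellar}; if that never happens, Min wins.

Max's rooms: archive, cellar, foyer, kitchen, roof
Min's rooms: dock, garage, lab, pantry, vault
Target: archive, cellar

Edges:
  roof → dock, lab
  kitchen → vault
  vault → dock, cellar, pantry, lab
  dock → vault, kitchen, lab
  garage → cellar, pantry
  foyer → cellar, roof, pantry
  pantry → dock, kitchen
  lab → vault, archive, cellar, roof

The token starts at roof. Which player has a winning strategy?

Min

A0 = {archive, cellar}
A1: add {foyer} — foyer (Max) has foyer→cellar.
A2 = A1; e.g. dock (Min) can still go to vault. Fixed point.
roof never enters the attractor, so Min can avoid the target forever.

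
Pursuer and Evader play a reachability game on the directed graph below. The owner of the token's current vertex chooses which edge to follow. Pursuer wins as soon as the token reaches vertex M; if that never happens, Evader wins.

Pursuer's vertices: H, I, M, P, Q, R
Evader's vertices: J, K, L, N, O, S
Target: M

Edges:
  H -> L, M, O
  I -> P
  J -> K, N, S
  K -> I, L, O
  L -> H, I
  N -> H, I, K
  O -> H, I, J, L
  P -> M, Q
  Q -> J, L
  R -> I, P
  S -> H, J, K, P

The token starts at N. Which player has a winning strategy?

A0 = {M}
A1: add {H, P} — H (Pursuer) has H→M; P (Pursuer) has P→M.
A2: add {I, R} — I (Pursuer) has I→P; R (Pursuer) has R→P.
A3: add {L} — L (Evader): all of {H, I} already in.
A4: add {Q} — Q (Pursuer) has Q→L.
A5 = A4; e.g. J (Evader) can still go to K. Fixed point.
N never enters the attractor, so Evader can avoid the target forever.

Evader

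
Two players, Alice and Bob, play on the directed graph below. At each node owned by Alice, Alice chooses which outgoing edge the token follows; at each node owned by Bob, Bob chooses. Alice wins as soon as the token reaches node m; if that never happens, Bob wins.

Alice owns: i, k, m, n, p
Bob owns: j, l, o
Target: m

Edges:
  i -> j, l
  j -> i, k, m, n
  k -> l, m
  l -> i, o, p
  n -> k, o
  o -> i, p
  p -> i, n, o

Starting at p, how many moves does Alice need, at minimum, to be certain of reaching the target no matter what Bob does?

3

A0 = {m}
A1: add {k} — k (Alice) has k→m.
A2: add {n} — n (Alice) has n→k.
A3: add {p} — p (Alice) has p→n.
A4 = A3; e.g. i (Alice) has no edge into A3. Fixed point.
p enters the attractor at level 3, so Alice can force the target in 3 moves from there.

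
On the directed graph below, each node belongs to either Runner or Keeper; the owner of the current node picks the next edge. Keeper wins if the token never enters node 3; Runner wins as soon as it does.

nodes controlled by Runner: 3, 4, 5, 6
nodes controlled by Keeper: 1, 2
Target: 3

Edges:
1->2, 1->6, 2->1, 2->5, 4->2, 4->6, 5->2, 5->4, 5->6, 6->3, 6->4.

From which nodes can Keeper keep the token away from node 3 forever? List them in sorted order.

A0 = {3}
A1: add {6} — 6 (Runner) has 6→3.
A2: add {4, 5} — 4 (Runner) has 4→6; 5 (Runner) has 5→6.
A3 = A2; e.g. 1 (Keeper) can still go to 2. Fixed point.
Runner's attractor = {3, 4, 5, 6}; Keeper avoids the target exactly from the complement.

1, 2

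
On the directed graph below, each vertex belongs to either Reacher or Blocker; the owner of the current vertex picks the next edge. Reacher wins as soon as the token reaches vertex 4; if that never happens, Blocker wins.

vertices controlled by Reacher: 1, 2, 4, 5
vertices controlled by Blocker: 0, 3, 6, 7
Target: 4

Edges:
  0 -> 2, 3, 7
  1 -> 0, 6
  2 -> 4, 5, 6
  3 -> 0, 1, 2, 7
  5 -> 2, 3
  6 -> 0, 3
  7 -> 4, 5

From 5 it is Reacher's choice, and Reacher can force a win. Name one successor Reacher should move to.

A0 = {4}
A1: add {2} — 2 (Reacher) has 2→4.
A2: add {5} — 5 (Reacher) has 5→2.
A3: add {7} — 7 (Blocker): all of {4, 5} already in.
A4 = A3; e.g. 0 (Blocker) can still go to 3. Fixed point.
From 5, successor 2 is in the attractor (rank 1); the other successor 3 is not.

2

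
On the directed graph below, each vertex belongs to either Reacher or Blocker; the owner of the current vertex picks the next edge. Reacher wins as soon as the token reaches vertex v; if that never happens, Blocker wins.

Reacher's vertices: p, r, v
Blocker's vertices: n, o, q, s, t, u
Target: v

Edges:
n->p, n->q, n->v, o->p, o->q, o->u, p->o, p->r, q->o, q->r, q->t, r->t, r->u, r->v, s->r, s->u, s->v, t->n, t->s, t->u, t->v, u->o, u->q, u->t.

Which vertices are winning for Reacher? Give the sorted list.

p, r, v

A0 = {v}
A1: add {r} — r (Reacher) has r→v.
A2: add {p} — p (Reacher) has p→r.
A3 = A2; e.g. n (Blocker) can still go to q. Fixed point.
Reacher's winning region = {p, r, v}.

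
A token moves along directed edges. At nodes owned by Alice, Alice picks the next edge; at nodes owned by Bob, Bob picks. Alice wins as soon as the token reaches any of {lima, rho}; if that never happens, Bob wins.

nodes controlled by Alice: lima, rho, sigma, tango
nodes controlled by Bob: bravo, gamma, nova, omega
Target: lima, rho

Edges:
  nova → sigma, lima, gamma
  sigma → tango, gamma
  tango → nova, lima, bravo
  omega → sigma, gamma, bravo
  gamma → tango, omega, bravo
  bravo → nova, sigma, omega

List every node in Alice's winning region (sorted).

lima, rho, sigma, tango

A0 = {lima, rho}
A1: add {tango} — tango (Alice) has tango→lima.
A2: add {sigma} — sigma (Alice) has sigma→tango.
A3 = A2; e.g. nova (Bob) can still go to gamma. Fixed point.
Alice's winning region = {lima, rho, sigma, tango}.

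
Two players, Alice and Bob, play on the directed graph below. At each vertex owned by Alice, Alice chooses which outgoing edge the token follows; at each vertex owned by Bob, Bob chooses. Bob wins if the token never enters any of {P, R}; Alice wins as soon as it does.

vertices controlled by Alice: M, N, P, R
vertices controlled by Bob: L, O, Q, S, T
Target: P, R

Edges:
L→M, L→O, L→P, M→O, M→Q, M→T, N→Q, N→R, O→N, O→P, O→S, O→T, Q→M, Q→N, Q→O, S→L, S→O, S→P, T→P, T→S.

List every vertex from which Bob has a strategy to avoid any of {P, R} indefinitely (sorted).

L, M, O, Q, S, T

A0 = {P, R}
A1: add {N} — N (Alice) has N→R.
A2 = A1; e.g. L (Bob) can still go to M. Fixed point.
Alice's attractor = {N, P, R}; Bob avoids the target exactly from the complement.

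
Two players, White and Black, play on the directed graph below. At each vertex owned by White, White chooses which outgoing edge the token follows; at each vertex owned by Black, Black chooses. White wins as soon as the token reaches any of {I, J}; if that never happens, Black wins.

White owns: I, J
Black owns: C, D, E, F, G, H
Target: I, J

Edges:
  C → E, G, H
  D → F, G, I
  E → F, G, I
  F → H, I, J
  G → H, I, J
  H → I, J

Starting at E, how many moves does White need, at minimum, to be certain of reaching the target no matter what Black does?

A0 = {I, J}
A1: add {H} — H (Black): all of {I, J} already in.
A2: add {F, G} — F (Black): all of {H, I, J} already in; G (Black): all of {H, I, J} already in.
A3: add {D, E} — D (Black): all of {F, G, I} already in; E (Black): all of {F, G, I} already in.
E enters the attractor at level 3, so White can force the target in 3 moves from there.

3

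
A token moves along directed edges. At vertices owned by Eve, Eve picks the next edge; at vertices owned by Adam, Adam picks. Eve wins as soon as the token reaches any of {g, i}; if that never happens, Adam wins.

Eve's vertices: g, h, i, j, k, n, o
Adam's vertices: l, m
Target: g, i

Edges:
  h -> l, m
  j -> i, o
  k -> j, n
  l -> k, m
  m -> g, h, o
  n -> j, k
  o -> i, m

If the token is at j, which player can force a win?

A0 = {g, i}
A1: add {j, o} — j (Eve) has j→i; o (Eve) has o→i.
j ∈ A1, so Eve can force the target.

Eve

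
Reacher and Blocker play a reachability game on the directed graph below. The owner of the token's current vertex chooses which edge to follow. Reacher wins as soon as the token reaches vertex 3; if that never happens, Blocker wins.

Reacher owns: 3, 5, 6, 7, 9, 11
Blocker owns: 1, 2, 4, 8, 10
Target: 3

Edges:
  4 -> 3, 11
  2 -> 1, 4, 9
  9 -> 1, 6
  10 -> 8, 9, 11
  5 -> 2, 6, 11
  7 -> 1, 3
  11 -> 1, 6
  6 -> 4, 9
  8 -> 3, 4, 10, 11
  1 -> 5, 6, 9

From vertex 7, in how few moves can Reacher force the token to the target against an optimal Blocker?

A0 = {3}
A1: add {7} — 7 (Reacher) has 7→3.
A2 = A1; e.g. 1 (Blocker) can still go to 5. Fixed point.
7 enters the attractor at level 1, so Reacher can force the target in 1 move from there.

1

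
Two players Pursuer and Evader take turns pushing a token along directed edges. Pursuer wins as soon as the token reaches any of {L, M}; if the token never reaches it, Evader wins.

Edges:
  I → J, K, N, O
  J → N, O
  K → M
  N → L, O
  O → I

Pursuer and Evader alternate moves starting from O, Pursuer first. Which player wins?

Evader

Track states (vertex, player-to-move).
A0 = {(L,Pursuer), (L,Evader), (M,Pursuer), (M,Evader)}
A1: add {(K,Pursuer), (K,Evader), (N,Pursuer)}.
A2: add {(I,Pursuer)}.
A3: add {(O,Evader)}.
A4: add {(J,Pursuer)}.
A5 = A4; e.g. (I,Evader) stays out. (O,Pursuer) never enters ⇒ Evader avoids the target.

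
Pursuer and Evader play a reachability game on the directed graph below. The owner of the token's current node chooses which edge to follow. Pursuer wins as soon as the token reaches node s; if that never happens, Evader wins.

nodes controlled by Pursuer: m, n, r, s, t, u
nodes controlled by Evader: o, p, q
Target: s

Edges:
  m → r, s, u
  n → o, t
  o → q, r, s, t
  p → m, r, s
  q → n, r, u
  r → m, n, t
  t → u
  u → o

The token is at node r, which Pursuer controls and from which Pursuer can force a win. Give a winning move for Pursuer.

m

A0 = {s}
A1: add {m} — m (Pursuer) has m→s.
A2: add {r} — r (Pursuer) has r→m.
A3: add {p} — p (Evader): all of {m, r, s} already in.
A4 = A3; e.g. n (Pursuer) has no edge into A3. Fixed point.
From r, successor m is in the attractor (rank 1); the other successors n, t are not.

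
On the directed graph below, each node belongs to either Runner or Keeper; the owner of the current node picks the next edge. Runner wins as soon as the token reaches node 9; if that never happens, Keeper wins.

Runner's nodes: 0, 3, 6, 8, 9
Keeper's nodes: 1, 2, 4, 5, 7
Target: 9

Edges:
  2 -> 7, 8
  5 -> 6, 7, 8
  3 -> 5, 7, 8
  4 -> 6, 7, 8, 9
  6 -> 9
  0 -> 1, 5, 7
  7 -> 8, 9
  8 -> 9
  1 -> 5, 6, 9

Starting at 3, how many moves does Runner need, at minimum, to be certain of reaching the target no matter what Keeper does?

2

A0 = {9}
A1: add {6, 8} — 6 (Runner) has 6→9; 8 (Runner) has 8→9.
A2: add {3, 7} — 3 (Runner) has 3→8; 7 (Keeper): all of {8, 9} already in.
3 enters the attractor at level 2, so Runner can force the target in 2 moves from there.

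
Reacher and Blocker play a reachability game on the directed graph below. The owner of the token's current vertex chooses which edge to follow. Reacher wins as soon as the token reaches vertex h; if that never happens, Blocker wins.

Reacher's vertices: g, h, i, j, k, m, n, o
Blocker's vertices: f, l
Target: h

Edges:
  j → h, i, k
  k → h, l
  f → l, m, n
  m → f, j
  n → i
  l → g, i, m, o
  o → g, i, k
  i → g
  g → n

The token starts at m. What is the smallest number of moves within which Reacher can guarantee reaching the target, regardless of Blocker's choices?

A0 = {h}
A1: add {j, k} — j (Reacher) has j→h; k (Reacher) has k→h.
A2: add {m, o} — m (Reacher) has m→j; o (Reacher) has o→k.
A3 = A2; e.g. f (Blocker) can still go to l. Fixed point.
m enters the attractor at level 2, so Reacher can force the target in 2 moves from there.

2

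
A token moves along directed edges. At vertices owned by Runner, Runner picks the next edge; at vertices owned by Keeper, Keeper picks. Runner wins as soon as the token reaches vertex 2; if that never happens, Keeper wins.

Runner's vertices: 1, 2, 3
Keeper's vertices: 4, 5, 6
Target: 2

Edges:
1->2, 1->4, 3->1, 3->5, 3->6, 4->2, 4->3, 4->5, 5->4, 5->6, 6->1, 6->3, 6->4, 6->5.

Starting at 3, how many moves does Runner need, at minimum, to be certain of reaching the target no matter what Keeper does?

A0 = {2}
A1: add {1} — 1 (Runner) has 1→2.
A2: add {3} — 3 (Runner) has 3→1.
A3 = A2; e.g. 4 (Keeper) can still go to 5. Fixed point.
3 enters the attractor at level 2, so Runner can force the target in 2 moves from there.

2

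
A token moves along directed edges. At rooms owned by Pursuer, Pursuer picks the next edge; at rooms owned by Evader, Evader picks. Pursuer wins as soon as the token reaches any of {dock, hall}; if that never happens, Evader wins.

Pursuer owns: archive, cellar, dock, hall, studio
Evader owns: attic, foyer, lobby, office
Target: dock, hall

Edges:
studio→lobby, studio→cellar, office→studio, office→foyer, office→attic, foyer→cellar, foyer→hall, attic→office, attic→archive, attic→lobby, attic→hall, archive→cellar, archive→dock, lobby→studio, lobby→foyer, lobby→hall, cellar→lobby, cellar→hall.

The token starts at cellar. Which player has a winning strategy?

Pursuer

A0 = {dock, hall}
A1: add {archive, cellar} — archive (Pursuer) has archive→dock; cellar (Pursuer) has cellar→hall.
cellar ∈ A1, so Pursuer can force the target.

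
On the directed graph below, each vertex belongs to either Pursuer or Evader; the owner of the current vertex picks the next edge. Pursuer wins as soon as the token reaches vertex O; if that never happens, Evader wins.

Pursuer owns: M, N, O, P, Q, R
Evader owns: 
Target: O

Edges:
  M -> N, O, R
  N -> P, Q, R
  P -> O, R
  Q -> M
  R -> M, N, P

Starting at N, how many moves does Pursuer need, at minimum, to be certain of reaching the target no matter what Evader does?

A0 = {O}
A1: add {M, P} — M (Pursuer) has M→O; P (Pursuer) has P→O.
A2: add {N, Q, R} — N (Pursuer) has N→P; Q (Pursuer) has Q→M; R (Pursuer) has R→M.
A2 = all vertices. Fixed point.
N enters the attractor at level 2, so Pursuer can force the target in 2 moves from there.

2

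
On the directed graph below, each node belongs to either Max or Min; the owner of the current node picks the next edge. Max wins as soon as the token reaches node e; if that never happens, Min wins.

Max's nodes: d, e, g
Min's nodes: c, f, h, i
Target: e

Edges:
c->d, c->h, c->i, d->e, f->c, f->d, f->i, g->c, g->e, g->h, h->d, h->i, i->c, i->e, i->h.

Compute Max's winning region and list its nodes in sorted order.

A0 = {e}
A1: add {d, g} — d (Max) has d→e; g (Max) has g→e.
A2 = A1; e.g. c (Min) can still go to h. Fixed point.
Max's winning region = {d, e, g}.

d, e, g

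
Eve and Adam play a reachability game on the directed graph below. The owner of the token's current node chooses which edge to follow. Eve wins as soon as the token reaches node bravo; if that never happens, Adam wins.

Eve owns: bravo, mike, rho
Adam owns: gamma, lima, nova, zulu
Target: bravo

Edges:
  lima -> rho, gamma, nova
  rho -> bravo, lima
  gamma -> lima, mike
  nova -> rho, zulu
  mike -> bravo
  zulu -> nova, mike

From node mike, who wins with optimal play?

A0 = {bravo}
A1: add {mike, rho} — rho (Eve) has rho→bravo; mike (Eve) has mike→bravo.
A2 = A1; e.g. lima (Adam) can still go to gamma. Fixed point.
mike ∈ A1, so Eve can force the target.

Eve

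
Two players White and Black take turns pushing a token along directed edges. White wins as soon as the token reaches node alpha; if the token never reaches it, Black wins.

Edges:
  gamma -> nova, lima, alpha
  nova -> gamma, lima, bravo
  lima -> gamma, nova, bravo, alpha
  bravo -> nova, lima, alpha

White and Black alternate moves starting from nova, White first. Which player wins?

Track states (vertex, player-to-move).
A0 = {(alpha,White), (alpha,Black)}
A1: add {(gamma,White), (lima,White), (bravo,White)}.
A2: add {(nova,Black)}.
A3 = A2; e.g. (gamma,Black) stays out. (nova,White) never enters ⇒ Black avoids the target.

Black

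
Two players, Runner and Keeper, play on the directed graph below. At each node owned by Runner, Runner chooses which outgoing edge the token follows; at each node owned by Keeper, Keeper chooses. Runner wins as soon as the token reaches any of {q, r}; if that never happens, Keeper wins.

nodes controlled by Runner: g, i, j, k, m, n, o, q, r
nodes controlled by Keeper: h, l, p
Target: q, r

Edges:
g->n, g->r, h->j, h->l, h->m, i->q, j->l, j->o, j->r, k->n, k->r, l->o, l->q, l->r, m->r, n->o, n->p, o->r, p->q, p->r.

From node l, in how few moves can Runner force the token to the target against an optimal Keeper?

2

A0 = {q, r}
A1: add {g, i, j, k, m, o, p} — g (Runner) has g→r; i (Runner) has i→q; j (Runner) has j→r; k (Runner) has k→r; m (Runner) has m→r; o (Runner) has o→r; p (Keeper): all of {q, r} already in.
A2: add {l, n} — l (Keeper): all of {o, q, r} already in; n (Runner) has n→o.
l enters the attractor at level 2, so Runner can force the target in 2 moves from there.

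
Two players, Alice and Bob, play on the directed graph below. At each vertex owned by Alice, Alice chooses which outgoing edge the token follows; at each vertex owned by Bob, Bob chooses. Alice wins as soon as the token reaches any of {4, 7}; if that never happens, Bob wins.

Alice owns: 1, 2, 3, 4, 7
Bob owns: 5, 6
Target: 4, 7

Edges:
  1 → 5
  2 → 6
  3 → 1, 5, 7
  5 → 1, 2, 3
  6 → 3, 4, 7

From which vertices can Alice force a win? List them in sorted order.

2, 3, 4, 6, 7

A0 = {4, 7}
A1: add {3} — 3 (Alice) has 3→7.
A2: add {6} — 6 (Bob): all of {3, 4, 7} already in.
A3: add {2} — 2 (Alice) has 2→6.
A4 = A3; e.g. 1 (Alice) has no edge into A3. Fixed point.
Alice's winning region = {2, 3, 4, 6, 7}.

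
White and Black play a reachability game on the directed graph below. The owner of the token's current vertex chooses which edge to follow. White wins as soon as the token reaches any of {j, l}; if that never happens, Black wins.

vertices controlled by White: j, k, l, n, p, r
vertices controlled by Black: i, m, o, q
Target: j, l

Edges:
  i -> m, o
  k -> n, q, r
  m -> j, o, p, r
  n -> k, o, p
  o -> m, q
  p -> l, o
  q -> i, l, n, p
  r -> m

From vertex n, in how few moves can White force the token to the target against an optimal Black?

A0 = {j, l}
A1: add {p} — p (White) has p→l.
A2: add {n} — n (White) has n→p.
n enters the attractor at level 2, so White can force the target in 2 moves from there.

2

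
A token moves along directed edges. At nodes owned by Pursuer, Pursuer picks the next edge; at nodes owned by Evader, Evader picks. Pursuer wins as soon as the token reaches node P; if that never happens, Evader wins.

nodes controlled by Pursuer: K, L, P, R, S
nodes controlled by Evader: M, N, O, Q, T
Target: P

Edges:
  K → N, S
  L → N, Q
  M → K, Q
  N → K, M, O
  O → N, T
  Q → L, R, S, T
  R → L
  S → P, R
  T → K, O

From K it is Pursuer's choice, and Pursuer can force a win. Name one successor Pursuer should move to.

S

A0 = {P}
A1: add {S} — S (Pursuer) has S→P.
A2: add {K} — K (Pursuer) has K→S.
A3 = A2; e.g. L (Pursuer) has no edge into A2. Fixed point.
From K, successor S is in the attractor (rank 1); the other successor N is not.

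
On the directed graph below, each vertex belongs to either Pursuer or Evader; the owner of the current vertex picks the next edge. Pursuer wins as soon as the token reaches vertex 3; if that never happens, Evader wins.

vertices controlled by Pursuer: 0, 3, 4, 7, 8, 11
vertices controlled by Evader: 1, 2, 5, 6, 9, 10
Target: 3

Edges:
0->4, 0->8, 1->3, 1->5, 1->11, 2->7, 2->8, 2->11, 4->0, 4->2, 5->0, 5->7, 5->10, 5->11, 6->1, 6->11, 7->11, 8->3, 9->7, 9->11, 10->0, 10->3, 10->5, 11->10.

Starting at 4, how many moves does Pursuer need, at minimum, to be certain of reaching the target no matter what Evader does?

3

A0 = {3}
A1: add {8} — 8 (Pursuer) has 8→3.
A2: add {0} — 0 (Pursuer) has 0→8.
A3: add {4} — 4 (Pursuer) has 4→0.
A4 = A3; e.g. 1 (Evader) can still go to 5. Fixed point.
4 enters the attractor at level 3, so Pursuer can force the target in 3 moves from there.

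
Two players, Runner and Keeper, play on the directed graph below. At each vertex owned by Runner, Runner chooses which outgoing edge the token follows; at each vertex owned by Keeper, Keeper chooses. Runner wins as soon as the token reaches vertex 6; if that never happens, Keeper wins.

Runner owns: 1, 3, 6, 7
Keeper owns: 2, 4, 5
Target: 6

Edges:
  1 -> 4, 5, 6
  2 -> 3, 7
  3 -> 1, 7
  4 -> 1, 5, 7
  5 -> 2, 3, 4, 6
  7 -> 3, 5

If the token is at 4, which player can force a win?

Keeper

A0 = {6}
A1: add {1} — 1 (Runner) has 1→6.
A2: add {3} — 3 (Runner) has 3→1.
A3: add {7} — 7 (Runner) has 7→3.
A4: add {2} — 2 (Keeper): all of {3, 7} already in.
A5 = A4; e.g. 4 (Keeper) can still go to 5. Fixed point.
4 never enters the attractor, so Keeper can avoid the target forever.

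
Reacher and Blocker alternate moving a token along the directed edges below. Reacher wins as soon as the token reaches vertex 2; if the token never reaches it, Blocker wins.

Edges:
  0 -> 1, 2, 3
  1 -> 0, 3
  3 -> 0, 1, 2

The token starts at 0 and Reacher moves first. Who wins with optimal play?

Track states (vertex, player-to-move).
A0 = {(2,Reacher), (2,Blocker)}
A1: add {(0,Reacher), (3,Reacher)}.
(0,Reacher) ∈ A1 ⇒ Reacher forces the target.

Reacher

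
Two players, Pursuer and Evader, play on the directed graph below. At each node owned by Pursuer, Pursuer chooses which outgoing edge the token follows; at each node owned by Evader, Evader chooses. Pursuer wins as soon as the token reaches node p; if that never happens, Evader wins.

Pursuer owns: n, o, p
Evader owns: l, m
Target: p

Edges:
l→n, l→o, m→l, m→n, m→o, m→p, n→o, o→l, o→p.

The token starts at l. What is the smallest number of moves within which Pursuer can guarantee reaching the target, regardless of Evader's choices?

3

A0 = {p}
A1: add {o} — o (Pursuer) has o→p.
A2: add {n} — n (Pursuer) has n→o.
A3: add {l} — l (Evader): all of {n, o} already in.
l enters the attractor at level 3, so Pursuer can force the target in 3 moves from there.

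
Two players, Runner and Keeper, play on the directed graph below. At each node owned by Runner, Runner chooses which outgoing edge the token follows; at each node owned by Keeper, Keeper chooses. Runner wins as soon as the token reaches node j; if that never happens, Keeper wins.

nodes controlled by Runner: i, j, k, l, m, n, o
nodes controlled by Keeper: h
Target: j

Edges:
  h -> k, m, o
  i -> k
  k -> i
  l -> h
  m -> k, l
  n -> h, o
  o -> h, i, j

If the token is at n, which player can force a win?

A0 = {j}
A1: add {o} — o (Runner) has o→j.
A2: add {n} — n (Runner) has n→o.
A3 = A2; e.g. h (Keeper) can still go to k. Fixed point.
n ∈ A2, so Runner can force the target.

Runner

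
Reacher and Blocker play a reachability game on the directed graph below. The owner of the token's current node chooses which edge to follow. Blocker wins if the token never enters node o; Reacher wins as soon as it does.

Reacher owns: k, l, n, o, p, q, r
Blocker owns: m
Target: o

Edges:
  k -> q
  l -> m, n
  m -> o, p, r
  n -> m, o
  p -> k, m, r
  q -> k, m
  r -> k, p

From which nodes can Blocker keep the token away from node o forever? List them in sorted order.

A0 = {o}
A1: add {n} — n (Reacher) has n→o.
A2: add {l} — l (Reacher) has l→n.
A3 = A2; e.g. k (Reacher) has no edge into A2. Fixed point.
Reacher's attractor = {l, n, o}; Blocker avoids the target exactly from the complement.

k, m, p, q, r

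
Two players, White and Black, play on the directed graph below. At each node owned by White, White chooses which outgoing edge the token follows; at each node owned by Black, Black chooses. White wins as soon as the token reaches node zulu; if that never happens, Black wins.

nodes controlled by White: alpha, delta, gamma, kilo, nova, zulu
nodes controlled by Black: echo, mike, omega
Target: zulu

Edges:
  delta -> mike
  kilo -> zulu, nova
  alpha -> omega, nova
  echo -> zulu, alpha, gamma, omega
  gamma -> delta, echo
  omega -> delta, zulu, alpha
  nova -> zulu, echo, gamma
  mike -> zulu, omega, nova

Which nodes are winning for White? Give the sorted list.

alpha, kilo, nova, zulu

A0 = {zulu}
A1: add {kilo, nova} — kilo (White) has kilo→zulu; nova (White) has nova→zulu.
A2: add {alpha} — alpha (White) has alpha→nova.
A3 = A2; e.g. delta (White) has no edge into A2. Fixed point.
White's winning region = {alpha, kilo, nova, zulu}.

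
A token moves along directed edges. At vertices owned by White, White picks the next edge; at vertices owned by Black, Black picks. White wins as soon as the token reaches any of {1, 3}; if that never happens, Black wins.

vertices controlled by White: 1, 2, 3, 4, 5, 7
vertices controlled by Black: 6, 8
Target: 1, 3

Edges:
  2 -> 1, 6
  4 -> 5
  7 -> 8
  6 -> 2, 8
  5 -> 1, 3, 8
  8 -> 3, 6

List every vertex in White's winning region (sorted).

1, 2, 3, 4, 5

A0 = {1, 3}
A1: add {2, 5} — 2 (White) has 2→1; 5 (White) has 5→1.
A2: add {4} — 4 (White) has 4→5.
A3 = A2; e.g. 6 (Black) can still go to 8. Fixed point.
White's winning region = {1, 2, 3, 4, 5}.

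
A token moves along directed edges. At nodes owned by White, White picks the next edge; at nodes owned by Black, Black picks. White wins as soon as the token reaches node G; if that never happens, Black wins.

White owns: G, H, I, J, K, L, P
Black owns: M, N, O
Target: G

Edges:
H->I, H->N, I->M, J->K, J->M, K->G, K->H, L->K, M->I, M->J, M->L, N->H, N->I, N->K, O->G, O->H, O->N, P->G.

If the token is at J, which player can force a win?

White

A0 = {G}
A1: add {K, P} — K (White) has K→G; P (White) has P→G.
A2: add {J, L} — J (White) has J→K; L (White) has L→K.
A3 = A2; e.g. H (White) has no edge into A2. Fixed point.
J ∈ A2, so White can force the target.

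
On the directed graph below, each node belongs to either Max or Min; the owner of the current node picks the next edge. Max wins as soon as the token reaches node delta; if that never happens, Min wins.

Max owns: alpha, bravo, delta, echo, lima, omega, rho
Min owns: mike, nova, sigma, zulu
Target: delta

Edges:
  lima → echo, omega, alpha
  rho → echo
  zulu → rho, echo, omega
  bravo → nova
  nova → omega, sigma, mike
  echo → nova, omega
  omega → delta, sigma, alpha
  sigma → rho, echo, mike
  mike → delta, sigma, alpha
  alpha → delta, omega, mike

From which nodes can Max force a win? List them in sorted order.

A0 = {delta}
A1: add {alpha, omega} — omega (Max) has omega→delta; alpha (Max) has alpha→delta.
A2: add {echo, lima} — lima (Max) has lima→omega; echo (Max) has echo→omega.
A3: add {rho} — rho (Max) has rho→echo.
A4: add {zulu} — zulu (Min): all of {rho, echo, omega} already in.
A5 = A4; e.g. bravo (Max) has no edge into A4. Fixed point.
Max's winning region = {alpha, delta, echo, lima, omega, rho, zulu}.

alpha, delta, echo, lima, omega, rho, zulu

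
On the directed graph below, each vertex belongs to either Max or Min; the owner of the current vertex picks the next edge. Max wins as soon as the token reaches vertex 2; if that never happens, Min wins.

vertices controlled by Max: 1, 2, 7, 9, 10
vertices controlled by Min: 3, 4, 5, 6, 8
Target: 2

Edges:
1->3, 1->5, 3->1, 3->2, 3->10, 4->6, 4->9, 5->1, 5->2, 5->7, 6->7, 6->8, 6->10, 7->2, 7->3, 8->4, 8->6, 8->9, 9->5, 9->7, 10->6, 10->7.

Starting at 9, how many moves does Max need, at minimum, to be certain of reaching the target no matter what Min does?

2

A0 = {2}
A1: add {7} — 7 (Max) has 7→2.
A2: add {9, 10} — 9 (Max) has 9→7; 10 (Max) has 10→7.
A3 = A2; e.g. 1 (Max) has no edge into A2. Fixed point.
9 enters the attractor at level 2, so Max can force the target in 2 moves from there.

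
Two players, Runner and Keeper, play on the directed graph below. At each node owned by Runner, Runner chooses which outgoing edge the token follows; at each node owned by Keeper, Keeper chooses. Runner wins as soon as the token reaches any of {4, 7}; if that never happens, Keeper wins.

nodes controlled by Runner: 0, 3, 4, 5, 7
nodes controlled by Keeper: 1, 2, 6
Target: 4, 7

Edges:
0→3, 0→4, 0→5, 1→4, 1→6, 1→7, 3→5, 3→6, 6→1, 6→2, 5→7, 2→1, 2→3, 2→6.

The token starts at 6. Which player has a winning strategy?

A0 = {4, 7}
A1: add {0, 5} — 0 (Runner) has 0→4; 5 (Runner) has 5→7.
A2: add {3} — 3 (Runner) has 3→5.
A3 = A2; e.g. 1 (Keeper) can still go to 6. Fixed point.
6 never enters the attractor, so Keeper can avoid the target forever.

Keeper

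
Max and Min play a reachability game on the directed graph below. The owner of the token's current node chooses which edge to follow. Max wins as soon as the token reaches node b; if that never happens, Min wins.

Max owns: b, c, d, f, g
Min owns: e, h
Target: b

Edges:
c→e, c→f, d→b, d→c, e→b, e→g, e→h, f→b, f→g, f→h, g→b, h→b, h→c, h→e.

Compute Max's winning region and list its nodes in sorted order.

b, c, d, f, g

A0 = {b}
A1: add {d, f, g} — d (Max) has d→b; f (Max) has f→b; g (Max) has g→b.
A2: add {c} — c (Max) has c→f.
A3 = A2; e.g. e (Min) can still go to h. Fixed point.
Max's winning region = {b, c, d, f, g}.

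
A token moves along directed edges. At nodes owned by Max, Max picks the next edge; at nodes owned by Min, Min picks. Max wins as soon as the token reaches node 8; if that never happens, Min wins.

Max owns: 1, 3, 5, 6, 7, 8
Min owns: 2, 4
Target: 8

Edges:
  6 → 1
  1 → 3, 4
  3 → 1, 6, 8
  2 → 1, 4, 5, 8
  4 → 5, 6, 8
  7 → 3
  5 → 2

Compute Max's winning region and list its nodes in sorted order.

1, 3, 6, 7, 8

A0 = {8}
A1: add {3} — 3 (Max) has 3→8.
A2: add {1, 7} — 1 (Max) has 1→3; 7 (Max) has 7→3.
A3: add {6} — 6 (Max) has 6→1.
A4 = A3; e.g. 2 (Min) can still go to 4. Fixed point.
Max's winning region = {1, 3, 6, 7, 8}.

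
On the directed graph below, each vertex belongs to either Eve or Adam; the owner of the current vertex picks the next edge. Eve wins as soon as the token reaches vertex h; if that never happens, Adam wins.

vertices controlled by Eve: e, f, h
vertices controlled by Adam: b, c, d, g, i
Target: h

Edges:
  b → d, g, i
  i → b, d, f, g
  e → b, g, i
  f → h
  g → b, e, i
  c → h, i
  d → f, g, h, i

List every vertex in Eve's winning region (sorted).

A0 = {h}
A1: add {f} — f (Eve) has f→h.
A2 = A1; e.g. b (Adam) can still go to d. Fixed point.
Eve's winning region = {f, h}.

f, h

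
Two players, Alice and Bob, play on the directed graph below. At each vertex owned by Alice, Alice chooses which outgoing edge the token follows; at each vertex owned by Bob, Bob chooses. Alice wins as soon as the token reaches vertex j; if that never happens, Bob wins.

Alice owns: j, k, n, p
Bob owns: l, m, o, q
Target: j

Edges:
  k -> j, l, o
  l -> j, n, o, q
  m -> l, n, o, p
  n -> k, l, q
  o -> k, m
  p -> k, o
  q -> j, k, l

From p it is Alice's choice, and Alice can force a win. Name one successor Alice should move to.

k

A0 = {j}
A1: add {k} — k (Alice) has k→j.
A2: add {n, p} — n (Alice) has n→k; p (Alice) has p→k.
A3 = A2; e.g. l (Bob) can still go to o. Fixed point.
From p, successor k is in the attractor (rank 1); the other successor o is not.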